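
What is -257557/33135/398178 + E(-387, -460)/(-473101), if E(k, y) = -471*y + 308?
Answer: -2862716936887297/6241918614621030 ≈ -0.45863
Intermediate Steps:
E(k, y) = 308 - 471*y
-257557/33135/398178 + E(-387, -460)/(-473101) = -257557/33135/398178 + (308 - 471*(-460))/(-473101) = -257557*1/33135*(1/398178) + (308 + 216660)*(-1/473101) = -257557/33135*1/398178 + 216968*(-1/473101) = -257557/13193628030 - 216968/473101 = -2862716936887297/6241918614621030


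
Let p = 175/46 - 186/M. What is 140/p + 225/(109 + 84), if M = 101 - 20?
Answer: 33980265/361489 ≈ 94.001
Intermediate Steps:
M = 81
p = 1873/1242 (p = 175/46 - 186/81 = 175*(1/46) - 186*1/81 = 175/46 - 62/27 = 1873/1242 ≈ 1.5081)
140/p + 225/(109 + 84) = 140/(1873/1242) + 225/(109 + 84) = 140*(1242/1873) + 225/193 = 173880/1873 + 225*(1/193) = 173880/1873 + 225/193 = 33980265/361489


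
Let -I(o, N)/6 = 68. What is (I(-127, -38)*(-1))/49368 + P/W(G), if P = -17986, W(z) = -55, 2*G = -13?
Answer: 197851/605 ≈ 327.03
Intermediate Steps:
G = -13/2 (G = (½)*(-13) = -13/2 ≈ -6.5000)
I(o, N) = -408 (I(o, N) = -6*68 = -408)
(I(-127, -38)*(-1))/49368 + P/W(G) = -408*(-1)/49368 - 17986/(-55) = 408*(1/49368) - 17986*(-1/55) = 1/121 + 17986/55 = 197851/605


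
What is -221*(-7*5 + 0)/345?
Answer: 1547/69 ≈ 22.420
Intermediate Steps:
-221*(-7*5 + 0)/345 = -221*(-35 + 0)/345 = -(-7735)/345 = -221*(-7/69) = 1547/69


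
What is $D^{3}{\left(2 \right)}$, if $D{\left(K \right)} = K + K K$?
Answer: $216$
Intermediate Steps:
$D{\left(K \right)} = K + K^{2}$
$D^{3}{\left(2 \right)} = \left(2 \left(1 + 2\right)\right)^{3} = \left(2 \cdot 3\right)^{3} = 6^{3} = 216$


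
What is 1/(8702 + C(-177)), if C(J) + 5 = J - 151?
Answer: 1/8369 ≈ 0.00011949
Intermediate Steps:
C(J) = -156 + J (C(J) = -5 + (J - 151) = -5 + (-151 + J) = -156 + J)
1/(8702 + C(-177)) = 1/(8702 + (-156 - 177)) = 1/(8702 - 333) = 1/8369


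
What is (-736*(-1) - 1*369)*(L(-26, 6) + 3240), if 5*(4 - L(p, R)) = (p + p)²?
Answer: 4960372/5 ≈ 9.9207e+5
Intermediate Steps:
L(p, R) = 4 - 4*p²/5 (L(p, R) = 4 - (p + p)²/5 = 4 - 4*p²/5)
(-736*(-1) - 1*369)*(L(-26, 6) + 3240) = (-736*(-1) - 1*369)*((4 - ⅘*(-26)²) + 3240) = (-4*(-184) - 369)*((4 - ⅘*676) + 3240) = (736 - 369)*((4 - 2704/5) + 3240) = 367*(-2684/5 + 3240) = 367*(13516/5) = 4960372/5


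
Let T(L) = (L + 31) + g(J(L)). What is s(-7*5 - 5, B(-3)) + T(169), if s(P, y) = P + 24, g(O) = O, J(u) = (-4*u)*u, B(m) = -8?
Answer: -114060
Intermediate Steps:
J(u) = -4*u**2
T(L) = 31 + L - 4*L**2 (T(L) = (L + 31) - 4*L**2 = (31 + L) - 4*L**2 = 31 + L - 4*L**2)
s(P, y) = 24 + P
s(-7*5 - 5, B(-3)) + T(169) = (24 + (-7*5 - 5)) + (31 + 169 - 4*169**2) = (24 + (-35 - 5)) + (31 + 169 - 4*28561) = (24 - 40) + (31 + 169 - 114244) = -16 - 114044 = -114060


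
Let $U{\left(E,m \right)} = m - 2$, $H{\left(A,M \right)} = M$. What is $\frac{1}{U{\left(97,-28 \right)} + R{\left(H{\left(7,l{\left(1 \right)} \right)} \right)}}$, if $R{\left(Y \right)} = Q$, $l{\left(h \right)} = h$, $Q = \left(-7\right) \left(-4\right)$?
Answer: $- \frac{1}{2} \approx -0.5$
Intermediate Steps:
$Q = 28$
$R{\left(Y \right)} = 28$
$U{\left(E,m \right)} = -2 + m$
$\frac{1}{U{\left(97,-28 \right)} + R{\left(H{\left(7,l{\left(1 \right)} \right)} \right)}} = \frac{1}{\left(-2 - 28\right) + 28} = \frac{1}{-30 + 28} = \frac{1}{-2} = - \frac{1}{2}$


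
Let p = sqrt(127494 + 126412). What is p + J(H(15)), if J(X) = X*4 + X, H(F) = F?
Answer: 75 + sqrt(253906) ≈ 578.89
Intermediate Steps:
J(X) = 5*X (J(X) = 4*X + X = 5*X)
p = sqrt(253906) ≈ 503.89
p + J(H(15)) = sqrt(253906) + 5*15 = sqrt(253906) + 75 = 75 + sqrt(253906)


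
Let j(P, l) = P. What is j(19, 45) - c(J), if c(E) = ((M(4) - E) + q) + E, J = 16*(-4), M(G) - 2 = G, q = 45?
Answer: -32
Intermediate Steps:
M(G) = 2 + G
J = -64
c(E) = 51 (c(E) = (((2 + 4) - E) + 45) + E = ((6 - E) + 45) + E = (51 - E) + E = 51)
j(19, 45) - c(J) = 19 - 1*51 = 19 - 51 = -32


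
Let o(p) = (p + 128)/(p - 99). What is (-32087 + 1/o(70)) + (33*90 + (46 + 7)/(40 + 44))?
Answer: -80710981/2772 ≈ -29117.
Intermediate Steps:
o(p) = (128 + p)/(-99 + p)
(-32087 + 1/o(70)) + (33*90 + (46 + 7)/(40 + 44)) = (-32087 + 1/((128 + 70)/(-99 + 70))) + (33*90 + (46 + 7)/(40 + 44)) = (-32087 + 1/(198/(-29))) + (2970 + 53/84) = (-32087 + 1/(-1/29*198)) + (2970 + 53*(1/84)) = (-32087 + 1/(-198/29)) + (2970 + 53/84) = (-32087 - 29/198) + 249533/84 = -6353255/198 + 249533/84 = -80710981/2772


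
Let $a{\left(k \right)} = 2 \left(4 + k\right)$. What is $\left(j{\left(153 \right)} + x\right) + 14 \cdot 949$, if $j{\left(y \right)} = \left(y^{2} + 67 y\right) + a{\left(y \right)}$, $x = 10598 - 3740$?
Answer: $54118$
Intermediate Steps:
$a{\left(k \right)} = 8 + 2 k$
$x = 6858$
$j{\left(y \right)} = 8 + y^{2} + 69 y$ ($j{\left(y \right)} = \left(y^{2} + 67 y\right) + \left(8 + 2 y\right) = 8 + y^{2} + 69 y$)
$\left(j{\left(153 \right)} + x\right) + 14 \cdot 949 = \left(\left(8 + 153^{2} + 69 \cdot 153\right) + 6858\right) + 14 \cdot 949 = \left(\left(8 + 23409 + 10557\right) + 6858\right) + 13286 = \left(33974 + 6858\right) + 13286 = 40832 + 13286 = 54118$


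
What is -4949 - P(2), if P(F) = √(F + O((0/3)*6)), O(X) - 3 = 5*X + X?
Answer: -4949 - √5 ≈ -4951.2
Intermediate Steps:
O(X) = 3 + 6*X (O(X) = 3 + (5*X + X) = 3 + 6*X)
P(F) = √(3 + F) (P(F) = √(F + (3 + 6*((0/3)*6))) = √(F + (3 + 6*((0*(⅓))*6))) = √(F + (3 + 6*(0*6))) = √(F + (3 + 6*0)) = √(F + (3 + 0)) = √(F + 3) = √(3 + F))
-4949 - P(2) = -4949 - √(3 + 2) = -4949 - √5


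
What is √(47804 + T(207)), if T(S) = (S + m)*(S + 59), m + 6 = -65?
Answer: 2*√20995 ≈ 289.79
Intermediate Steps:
m = -71 (m = -6 - 65 = -71)
T(S) = (-71 + S)*(59 + S) (T(S) = (S - 71)*(S + 59) = (-71 + S)*(59 + S))
√(47804 + T(207)) = √(47804 + (-4189 + 207² - 12*207)) = √(47804 + (-4189 + 42849 - 2484)) = √(47804 + 36176) = √83980 = 2*√20995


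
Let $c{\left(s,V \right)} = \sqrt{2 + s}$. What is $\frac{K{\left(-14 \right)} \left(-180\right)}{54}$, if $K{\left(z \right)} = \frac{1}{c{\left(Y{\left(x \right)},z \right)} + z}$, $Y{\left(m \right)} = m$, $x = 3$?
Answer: $\frac{140}{573} + \frac{10 \sqrt{5}}{573} \approx 0.28335$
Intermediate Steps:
$K{\left(z \right)} = \frac{1}{z + \sqrt{5}}$ ($K{\left(z \right)} = \frac{1}{\sqrt{2 + 3} + z} = \frac{1}{\sqrt{5} + z} = \frac{1}{z + \sqrt{5}}$)
$\frac{K{\left(-14 \right)} \left(-180\right)}{54} = \frac{\frac{1}{-14 + \sqrt{5}} \left(-180\right)}{54} = - \frac{180}{-14 + \sqrt{5}} \cdot \frac{1}{54} = - \frac{10}{3 \left(-14 + \sqrt{5}\right)}$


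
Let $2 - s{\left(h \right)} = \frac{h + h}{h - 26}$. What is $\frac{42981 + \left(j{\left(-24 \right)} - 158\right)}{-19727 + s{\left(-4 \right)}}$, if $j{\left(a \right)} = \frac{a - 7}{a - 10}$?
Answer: $- \frac{21840195}{10059886} \approx -2.171$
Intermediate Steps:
$s{\left(h \right)} = 2 - \frac{2 h}{-26 + h}$ ($s{\left(h \right)} = 2 - \frac{h + h}{h - 26} = 2 - \frac{2 h}{-26 + h}$)
$j{\left(a \right)} = \frac{-7 + a}{-10 + a}$
$\frac{42981 + \left(j{\left(-24 \right)} - 158\right)}{-19727 + s{\left(-4 \right)}} = \frac{42981 - \left(158 - \frac{-7 - 24}{-10 - 24}\right)}{-19727 - \frac{52}{-26 - 4}} = \frac{42981 - \left(158 - \frac{1}{-34} \left(-31\right)\right)}{-19727 - \frac{52}{-30}} = \frac{42981 - \frac{5341}{34}}{-19727 - - \frac{26}{15}} = \frac{42981 + \left(\frac{31}{34} - 158\right)}{-19727 + \frac{26}{15}} = \frac{42981 - \frac{5341}{34}}{- \frac{295879}{15}} = \frac{1456013}{34} \left(- \frac{15}{295879}\right) = - \frac{21840195}{10059886}$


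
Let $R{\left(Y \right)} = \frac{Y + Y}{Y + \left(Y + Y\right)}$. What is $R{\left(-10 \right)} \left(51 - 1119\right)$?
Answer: $-712$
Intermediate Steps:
$R{\left(Y \right)} = \frac{2}{3}$ ($R{\left(Y \right)} = \frac{2 Y}{Y + 2 Y} = \frac{2 Y}{3 Y} = 2 Y \frac{1}{3 Y} = \frac{2}{3}$)
$R{\left(-10 \right)} \left(51 - 1119\right) = \frac{2 \left(51 - 1119\right)}{3} = \frac{2}{3} \left(-1068\right) = -712$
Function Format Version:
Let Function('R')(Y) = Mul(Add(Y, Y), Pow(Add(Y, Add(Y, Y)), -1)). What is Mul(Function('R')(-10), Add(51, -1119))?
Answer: -712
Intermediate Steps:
Function('R')(Y) = Rational(2, 3) (Function('R')(Y) = Mul(Mul(2, Y), Pow(Add(Y, Mul(2, Y)), -1)) = Mul(Mul(2, Y), Pow(Mul(3, Y), -1)) = Mul(Mul(2, Y), Mul(Rational(1, 3), Pow(Y, -1))) = Rational(2, 3))
Mul(Function('R')(-10), Add(51, -1119)) = Mul(Rational(2, 3), Add(51, -1119)) = Mul(Rational(2, 3), -1068) = -712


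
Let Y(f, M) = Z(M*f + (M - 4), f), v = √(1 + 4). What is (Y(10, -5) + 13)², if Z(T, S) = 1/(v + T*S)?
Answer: 4094482475206/24234025805 - 1809858*√5/24234025805 ≈ 168.96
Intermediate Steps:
v = √5 ≈ 2.2361
Z(T, S) = 1/(√5 + S*T) (Z(T, S) = 1/(√5 + T*S) = 1/(√5 + S*T))
Y(f, M) = 1/(√5 + f*(-4 + M + M*f)) (Y(f, M) = 1/(√5 + f*(M*f + (M - 4))) = 1/(√5 + f*(M*f + (-4 + M))) = 1/(√5 + f*(-4 + M + M*f)))
(Y(10, -5) + 13)² = (1/(√5 + 10*(-4 - 5 - 5*10)) + 13)² = (1/(√5 + 10*(-4 - 5 - 50)) + 13)² = (1/(√5 + 10*(-59)) + 13)² = (1/(√5 - 590) + 13)² = (1/(-590 + √5) + 13)² = (13 + 1/(-590 + √5))²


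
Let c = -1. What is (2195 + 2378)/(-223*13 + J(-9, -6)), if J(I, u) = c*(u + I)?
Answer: -4573/2884 ≈ -1.5856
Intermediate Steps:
J(I, u) = -I - u (J(I, u) = -(u + I) = -(I + u) = -I - u)
(2195 + 2378)/(-223*13 + J(-9, -6)) = (2195 + 2378)/(-223*13 + (-1*(-9) - 1*(-6))) = 4573/(-2899 + (9 + 6)) = 4573/(-2899 + 15) = 4573/(-2884) = 4573*(-1/2884) = -4573/2884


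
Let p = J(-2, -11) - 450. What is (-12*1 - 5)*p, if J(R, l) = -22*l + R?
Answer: 3570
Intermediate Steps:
J(R, l) = R - 22*l
p = -210 (p = (-2 - 22*(-11)) - 450 = (-2 + 242) - 450 = 240 - 450 = -210)
(-12*1 - 5)*p = (-12*1 - 5)*(-210) = (-12 - 5)*(-210) = -17*(-210) = 3570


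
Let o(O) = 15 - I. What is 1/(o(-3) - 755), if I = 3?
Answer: -1/743 ≈ -0.0013459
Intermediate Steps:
o(O) = 12 (o(O) = 15 - 1*3 = 15 - 3 = 12)
1/(o(-3) - 755) = 1/(12 - 755) = 1/(-743) = -1/743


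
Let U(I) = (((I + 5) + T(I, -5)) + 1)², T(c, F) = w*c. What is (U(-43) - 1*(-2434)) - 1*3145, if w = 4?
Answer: 42970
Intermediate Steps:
T(c, F) = 4*c
U(I) = (6 + 5*I)² (U(I) = (((I + 5) + 4*I) + 1)² = (((5 + I) + 4*I) + 1)² = ((5 + 5*I) + 1)² = (6 + 5*I)²)
(U(-43) - 1*(-2434)) - 1*3145 = ((6 + 5*(-43))² - 1*(-2434)) - 1*3145 = ((6 - 215)² + 2434) - 3145 = ((-209)² + 2434) - 3145 = (43681 + 2434) - 3145 = 46115 - 3145 = 42970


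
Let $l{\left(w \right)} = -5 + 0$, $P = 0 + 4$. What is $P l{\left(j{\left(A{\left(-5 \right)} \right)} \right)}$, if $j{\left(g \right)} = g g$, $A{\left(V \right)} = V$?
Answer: $-20$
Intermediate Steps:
$P = 4$
$j{\left(g \right)} = g^{2}$
$l{\left(w \right)} = -5$
$P l{\left(j{\left(A{\left(-5 \right)} \right)} \right)} = 4 \left(-5\right) = -20$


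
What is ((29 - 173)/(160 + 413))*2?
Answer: -96/191 ≈ -0.50262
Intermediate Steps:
((29 - 173)/(160 + 413))*2 = -144/573*2 = -144*1/573*2 = -48/191*2 = -96/191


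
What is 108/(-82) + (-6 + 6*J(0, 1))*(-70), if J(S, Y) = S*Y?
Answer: 17166/41 ≈ 418.68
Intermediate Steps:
108/(-82) + (-6 + 6*J(0, 1))*(-70) = 108/(-82) + (-6 + 6*(0*1))*(-70) = 108*(-1/82) + (-6 + 6*0)*(-70) = -54/41 + (-6 + 0)*(-70) = -54/41 - 6*(-70) = -54/41 + 420 = 17166/41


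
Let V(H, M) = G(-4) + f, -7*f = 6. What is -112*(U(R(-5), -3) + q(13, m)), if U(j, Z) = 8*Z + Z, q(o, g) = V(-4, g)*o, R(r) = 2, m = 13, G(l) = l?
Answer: 10096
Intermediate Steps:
f = -6/7 (f = -1/7*6 = -6/7 ≈ -0.85714)
V(H, M) = -34/7 (V(H, M) = -4 - 6/7 = -34/7)
q(o, g) = -34*o/7
U(j, Z) = 9*Z
-112*(U(R(-5), -3) + q(13, m)) = -112*(9*(-3) - 34/7*13) = -112*(-27 - 442/7) = -112*(-631/7) = 10096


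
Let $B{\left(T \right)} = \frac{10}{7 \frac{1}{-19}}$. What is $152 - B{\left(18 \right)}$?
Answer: $\frac{1254}{7} \approx 179.14$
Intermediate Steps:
$B{\left(T \right)} = - \frac{190}{7}$ ($B{\left(T \right)} = \frac{10}{7 \left(- \frac{1}{19}\right)} = \frac{10}{- \frac{7}{19}} = 10 \left(- \frac{19}{7}\right) = - \frac{190}{7}$)
$152 - B{\left(18 \right)} = 152 - - \frac{190}{7} = 152 + \frac{190}{7} = \frac{1254}{7}$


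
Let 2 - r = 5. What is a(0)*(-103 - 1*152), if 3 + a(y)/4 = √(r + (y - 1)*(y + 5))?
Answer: 3060 - 2040*I*√2 ≈ 3060.0 - 2885.0*I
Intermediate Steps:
r = -3 (r = 2 - 1*5 = 2 - 5 = -3)
a(y) = -12 + 4*√(-3 + (-1 + y)*(5 + y)) (a(y) = -12 + 4*√(-3 + (y - 1)*(y + 5)) = -12 + 4*√(-3 + (-1 + y)*(5 + y)))
a(0)*(-103 - 1*152) = (-12 + 4*√(-8 + 0² + 4*0))*(-103 - 1*152) = (-12 + 4*√(-8 + 0 + 0))*(-103 - 152) = (-12 + 4*√(-8))*(-255) = (-12 + 4*(2*I*√2))*(-255) = (-12 + 8*I*√2)*(-255) = 3060 - 2040*I*√2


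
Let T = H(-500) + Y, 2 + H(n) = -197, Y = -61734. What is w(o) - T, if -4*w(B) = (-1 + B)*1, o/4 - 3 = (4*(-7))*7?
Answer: 248505/4 ≈ 62126.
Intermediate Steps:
H(n) = -199 (H(n) = -2 - 197 = -199)
T = -61933 (T = -199 - 61734 = -61933)
o = -772 (o = 12 + 4*((4*(-7))*7) = 12 + 4*(-28*7) = 12 + 4*(-196) = 12 - 784 = -772)
w(B) = ¼ - B/4 (w(B) = -(-1 + B)/4 = ¼ - B/4)
w(o) - T = (¼ - ¼*(-772)) - 1*(-61933) = (¼ + 193) + 61933 = 773/4 + 61933 = 248505/4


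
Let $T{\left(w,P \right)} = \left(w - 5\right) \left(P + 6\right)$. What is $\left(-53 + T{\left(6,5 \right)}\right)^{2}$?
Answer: $1764$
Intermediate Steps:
$T{\left(w,P \right)} = \left(-5 + w\right) \left(6 + P\right)$
$\left(-53 + T{\left(6,5 \right)}\right)^{2} = \left(-53 + \left(-30 - 25 + 6 \cdot 6 + 5 \cdot 6\right)\right)^{2} = \left(-53 + \left(-30 - 25 + 36 + 30\right)\right)^{2} = \left(-53 + 11\right)^{2} = \left(-42\right)^{2} = 1764$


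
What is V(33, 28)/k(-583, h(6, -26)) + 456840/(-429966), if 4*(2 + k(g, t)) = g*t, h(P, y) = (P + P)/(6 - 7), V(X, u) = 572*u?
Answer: 338235332/41730589 ≈ 8.1052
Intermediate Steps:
h(P, y) = -2*P (h(P, y) = (2*P)/(-1) = (2*P)*(-1) = -2*P)
k(g, t) = -2 + g*t/4 (k(g, t) = -2 + (g*t)/4 = -2 + g*t/4)
V(33, 28)/k(-583, h(6, -26)) + 456840/(-429966) = (572*28)/(-2 + (¼)*(-583)*(-2*6)) + 456840/(-429966) = 16016/(-2 + (¼)*(-583)*(-12)) + 456840*(-1/429966) = 16016/(-2 + 1749) - 25380/23887 = 16016/1747 - 25380/23887 = 338235332/41730589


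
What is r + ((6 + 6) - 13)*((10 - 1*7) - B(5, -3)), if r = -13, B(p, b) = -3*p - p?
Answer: -36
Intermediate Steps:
B(p, b) = -4*p
r + ((6 + 6) - 13)*((10 - 1*7) - B(5, -3)) = -13 + ((6 + 6) - 13)*((10 - 1*7) - (-4)*5) = -13 + (12 - 13)*((10 - 7) - 1*(-20)) = -13 - (3 + 20) = -13 - 1*23 = -13 - 23 = -36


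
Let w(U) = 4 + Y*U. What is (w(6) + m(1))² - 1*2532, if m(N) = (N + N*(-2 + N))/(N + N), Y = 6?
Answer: -932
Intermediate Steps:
w(U) = 4 + 6*U
m(N) = (N + N*(-2 + N))/(2*N) (m(N) = (N + N*(-2 + N))/((2*N)) = (N + N*(-2 + N))*(1/(2*N)) = (N + N*(-2 + N))/(2*N))
(w(6) + m(1))² - 1*2532 = ((4 + 6*6) + (-½ + (½)*1))² - 1*2532 = ((4 + 36) + (-½ + ½))² - 2532 = (40 + 0)² - 2532 = 40² - 2532 = 1600 - 2532 = -932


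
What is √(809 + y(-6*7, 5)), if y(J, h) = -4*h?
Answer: √789 ≈ 28.089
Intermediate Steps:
√(809 + y(-6*7, 5)) = √(809 - 4*5) = √(809 - 20) = √789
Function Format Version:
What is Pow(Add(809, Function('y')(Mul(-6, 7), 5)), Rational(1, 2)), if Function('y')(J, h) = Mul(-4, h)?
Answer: Pow(789, Rational(1, 2)) ≈ 28.089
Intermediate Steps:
Pow(Add(809, Function('y')(Mul(-6, 7), 5)), Rational(1, 2)) = Pow(Add(809, Mul(-4, 5)), Rational(1, 2)) = Pow(Add(809, -20), Rational(1, 2)) = Pow(789, Rational(1, 2))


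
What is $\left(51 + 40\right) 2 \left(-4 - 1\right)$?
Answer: $-910$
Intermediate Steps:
$\left(51 + 40\right) 2 \left(-4 - 1\right) = 91 \cdot 2 \left(-5\right) = 91 \left(-10\right) = -910$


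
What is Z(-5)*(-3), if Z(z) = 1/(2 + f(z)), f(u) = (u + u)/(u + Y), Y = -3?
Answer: -12/13 ≈ -0.92308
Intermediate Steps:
f(u) = 2*u/(-3 + u) (f(u) = (u + u)/(u - 3) = (2*u)/(-3 + u) = 2*u/(-3 + u))
Z(z) = 1/(2 + 2*z/(-3 + z))
Z(-5)*(-3) = ((-3 - 5)/(2*(-3 + 2*(-5))))*(-3) = ((1/2)*(-8)/(-3 - 10))*(-3) = ((1/2)*(-8)/(-13))*(-3) = ((1/2)*(-1/13)*(-8))*(-3) = (4/13)*(-3) = -12/13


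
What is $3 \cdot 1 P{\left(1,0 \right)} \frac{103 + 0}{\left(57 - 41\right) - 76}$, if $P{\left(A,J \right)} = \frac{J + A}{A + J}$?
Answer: $- \frac{103}{20} \approx -5.15$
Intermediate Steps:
$P{\left(A,J \right)} = 1$ ($P{\left(A,J \right)} = \frac{A + J}{A + J} = 1$)
$3 \cdot 1 P{\left(1,0 \right)} \frac{103 + 0}{\left(57 - 41\right) - 76} = 3 \cdot 1 \cdot 1 \frac{103 + 0}{\left(57 - 41\right) - 76} = 3 \cdot 1 \frac{103}{\left(57 - 41\right) - 76} = 3 \frac{103}{16 - 76} = 3 \frac{103}{-60} = 3 \cdot 103 \left(- \frac{1}{60}\right) = 3 \left(- \frac{103}{60}\right) = - \frac{103}{20}$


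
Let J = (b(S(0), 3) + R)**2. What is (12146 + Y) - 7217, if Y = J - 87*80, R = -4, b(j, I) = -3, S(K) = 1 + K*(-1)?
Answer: -1982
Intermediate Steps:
S(K) = 1 - K
J = 49 (J = (-3 - 4)**2 = (-7)**2 = 49)
Y = -6911 (Y = 49 - 87*80 = 49 - 6960 = -6911)
(12146 + Y) - 7217 = (12146 - 6911) - 7217 = 5235 - 7217 = -1982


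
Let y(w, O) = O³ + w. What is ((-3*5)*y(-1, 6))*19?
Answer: -61275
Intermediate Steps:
y(w, O) = w + O³
((-3*5)*y(-1, 6))*19 = ((-3*5)*(-1 + 6³))*19 = -15*(-1 + 216)*19 = -15*215*19 = -3225*19 = -61275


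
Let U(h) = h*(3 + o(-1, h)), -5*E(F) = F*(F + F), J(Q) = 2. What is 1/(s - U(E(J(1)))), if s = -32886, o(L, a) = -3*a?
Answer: -25/821838 ≈ -3.0420e-5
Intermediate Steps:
E(F) = -2*F²/5 (E(F) = -F*(F + F)/5 = -F*2*F/5 = -2*F²/5)
U(h) = h*(3 - 3*h)
1/(s - U(E(J(1)))) = 1/(-32886 - 3*(-⅖*2²)*(1 - (-2)*2²/5)) = 1/(-32886 - 3*(-⅖*4)*(1 - (-2)*4/5)) = 1/(-32886 - 3*(-8)*(1 - 1*(-8/5))/5) = 1/(-32886 - 3*(-8)*(1 + 8/5)/5) = 1/(-32886 - 3*(-8)*13/(5*5)) = 1/(-32886 - 1*(-312/25)) = 1/(-32886 + 312/25) = 1/(-821838/25) = -25/821838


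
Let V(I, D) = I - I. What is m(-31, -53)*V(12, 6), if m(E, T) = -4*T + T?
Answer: 0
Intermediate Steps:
V(I, D) = 0
m(E, T) = -3*T
m(-31, -53)*V(12, 6) = -3*(-53)*0 = 159*0 = 0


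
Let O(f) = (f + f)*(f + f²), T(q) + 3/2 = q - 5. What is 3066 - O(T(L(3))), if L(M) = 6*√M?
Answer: 30107/4 - 2661*√3 ≈ 2917.8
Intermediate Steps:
T(q) = -13/2 + q (T(q) = -3/2 + (q - 5) = -3/2 + (-5 + q) = -13/2 + q)
O(f) = 2*f*(f + f²) (O(f) = (2*f)*(f + f²) = 2*f*(f + f²))
3066 - O(T(L(3))) = 3066 - 2*(-13/2 + 6*√3)²*(1 + (-13/2 + 6*√3)) = 3066 - 2*(-13/2 + 6*√3)²*(-11/2 + 6*√3)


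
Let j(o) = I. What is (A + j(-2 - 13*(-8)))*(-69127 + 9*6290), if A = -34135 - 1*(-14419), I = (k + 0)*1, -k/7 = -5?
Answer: 246347077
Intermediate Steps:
k = 35 (k = -7*(-5) = 35)
I = 35 (I = (35 + 0)*1 = 35*1 = 35)
j(o) = 35
A = -19716 (A = -34135 + 14419 = -19716)
(A + j(-2 - 13*(-8)))*(-69127 + 9*6290) = (-19716 + 35)*(-69127 + 9*6290) = -19681*(-69127 + 56610) = -19681*(-12517) = 246347077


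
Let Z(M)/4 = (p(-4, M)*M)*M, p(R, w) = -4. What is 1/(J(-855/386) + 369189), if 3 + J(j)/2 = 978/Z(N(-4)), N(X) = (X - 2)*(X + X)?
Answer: 3072/1134130013 ≈ 2.7087e-6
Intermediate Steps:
N(X) = 2*X*(-2 + X) (N(X) = (-2 + X)*(2*X) = 2*X*(-2 + X))
Z(M) = -16*M**2 (Z(M) = 4*((-4*M)*M) = 4*(-4*M**2) = -16*M**2)
J(j) = -18595/3072 (J(j) = -6 + 2*(978/((-16*64*(-2 - 4)**2))) = -6 + 2*(978/((-16*(2*(-4)*(-6))**2))) = -6 + 2*(978/((-16*48**2))) = -6 + 2*(978/((-16*2304))) = -6 + 2*(978/(-36864)) = -6 + 2*(978*(-1/36864)) = -6 + 2*(-163/6144) = -6 - 163/3072 = -18595/3072)
1/(J(-855/386) + 369189) = 1/(-18595/3072 + 369189) = 1/(1134130013/3072) = 3072/1134130013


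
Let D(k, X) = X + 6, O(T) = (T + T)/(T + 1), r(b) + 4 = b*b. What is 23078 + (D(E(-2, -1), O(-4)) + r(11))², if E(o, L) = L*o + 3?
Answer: 349831/9 ≈ 38870.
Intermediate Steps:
r(b) = -4 + b² (r(b) = -4 + b*b = -4 + b²)
O(T) = 2*T/(1 + T) (O(T) = (2*T)/(1 + T) = 2*T/(1 + T))
E(o, L) = 3 + L*o
D(k, X) = 6 + X
23078 + (D(E(-2, -1), O(-4)) + r(11))² = 23078 + ((6 + 2*(-4)/(1 - 4)) + (-4 + 11²))² = 23078 + ((6 + 2*(-4)/(-3)) + (-4 + 121))² = 23078 + ((6 + 2*(-4)*(-⅓)) + 117)² = 23078 + ((6 + 8/3) + 117)² = 23078 + (26/3 + 117)² = 23078 + (377/3)² = 23078 + 142129/9 = 349831/9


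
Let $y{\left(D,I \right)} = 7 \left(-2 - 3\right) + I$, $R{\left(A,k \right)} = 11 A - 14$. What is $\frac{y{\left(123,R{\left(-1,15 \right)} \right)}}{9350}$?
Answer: $- \frac{6}{935} \approx -0.0064171$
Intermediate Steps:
$R{\left(A,k \right)} = -14 + 11 A$
$y{\left(D,I \right)} = -35 + I$ ($y{\left(D,I \right)} = 7 \left(-5\right) + I = -35 + I$)
$\frac{y{\left(123,R{\left(-1,15 \right)} \right)}}{9350} = \frac{-35 + \left(-14 + 11 \left(-1\right)\right)}{9350} = \left(-35 - 25\right) \frac{1}{9350} = \left(-60\right) \frac{1}{9350} = - \frac{6}{935}$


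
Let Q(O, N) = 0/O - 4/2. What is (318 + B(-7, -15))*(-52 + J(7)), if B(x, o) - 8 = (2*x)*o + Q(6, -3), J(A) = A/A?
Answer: -27234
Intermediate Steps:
Q(O, N) = -2 (Q(O, N) = 0 - 4*1/2 = 0 - 2 = -2)
J(A) = 1
B(x, o) = 6 + 2*o*x (B(x, o) = 8 + ((2*x)*o - 2) = 8 + (2*o*x - 2) = 8 + (-2 + 2*o*x) = 6 + 2*o*x)
(318 + B(-7, -15))*(-52 + J(7)) = (318 + (6 + 2*(-15)*(-7)))*(-52 + 1) = (318 + (6 + 210))*(-51) = (318 + 216)*(-51) = 534*(-51) = -27234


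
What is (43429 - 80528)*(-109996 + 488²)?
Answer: -4754162652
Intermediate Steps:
(43429 - 80528)*(-109996 + 488²) = -37099*(-109996 + 238144) = -37099*128148 = -4754162652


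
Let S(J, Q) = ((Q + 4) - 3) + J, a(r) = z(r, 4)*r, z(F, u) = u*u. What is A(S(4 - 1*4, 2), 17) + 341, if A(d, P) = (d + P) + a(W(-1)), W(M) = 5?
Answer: 441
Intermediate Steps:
z(F, u) = u²
a(r) = 16*r (a(r) = 4²*r = 16*r)
S(J, Q) = 1 + J + Q (S(J, Q) = ((4 + Q) - 3) + J = (1 + Q) + J = 1 + J + Q)
A(d, P) = 80 + P + d (A(d, P) = (d + P) + 16*5 = (P + d) + 80 = 80 + P + d)
A(S(4 - 1*4, 2), 17) + 341 = (80 + 17 + (1 + (4 - 1*4) + 2)) + 341 = (80 + 17 + (1 + (4 - 4) + 2)) + 341 = (80 + 17 + (1 + 0 + 2)) + 341 = (80 + 17 + 3) + 341 = 100 + 341 = 441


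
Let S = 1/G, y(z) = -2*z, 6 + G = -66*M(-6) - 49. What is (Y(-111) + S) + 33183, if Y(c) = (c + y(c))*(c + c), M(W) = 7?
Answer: 4415696/517 ≈ 8541.0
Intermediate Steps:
G = -517 (G = -6 + (-66*7 - 49) = -6 + (-462 - 49) = -6 - 511 = -517)
S = -1/517 (S = 1/(-517) = -1/517 ≈ -0.0019342)
Y(c) = -2*c² (Y(c) = (c - 2*c)*(c + c) = (-c)*(2*c) = -2*c²)
(Y(-111) + S) + 33183 = (-2*(-111)² - 1/517) + 33183 = (-2*12321 - 1/517) + 33183 = (-24642 - 1/517) + 33183 = -12739915/517 + 33183 = 4415696/517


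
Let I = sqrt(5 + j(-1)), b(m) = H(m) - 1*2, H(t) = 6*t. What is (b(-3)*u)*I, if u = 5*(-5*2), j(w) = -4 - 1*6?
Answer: 1000*I*sqrt(5) ≈ 2236.1*I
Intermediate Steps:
j(w) = -10 (j(w) = -4 - 6 = -10)
b(m) = -2 + 6*m (b(m) = 6*m - 1*2 = 6*m - 2 = -2 + 6*m)
u = -50 (u = 5*(-10) = -50)
I = I*sqrt(5) (I = sqrt(5 - 10) = sqrt(-5) = I*sqrt(5) ≈ 2.2361*I)
(b(-3)*u)*I = ((-2 + 6*(-3))*(-50))*(I*sqrt(5)) = ((-2 - 18)*(-50))*(I*sqrt(5)) = (-20*(-50))*(I*sqrt(5)) = 1000*(I*sqrt(5)) = 1000*I*sqrt(5)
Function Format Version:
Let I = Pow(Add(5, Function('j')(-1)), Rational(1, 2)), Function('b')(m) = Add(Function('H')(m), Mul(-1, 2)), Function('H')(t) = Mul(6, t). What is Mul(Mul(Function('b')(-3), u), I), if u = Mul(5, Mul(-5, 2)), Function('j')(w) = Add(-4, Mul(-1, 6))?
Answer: Mul(1000, I, Pow(5, Rational(1, 2))) ≈ Mul(2236.1, I)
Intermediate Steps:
Function('j')(w) = -10 (Function('j')(w) = Add(-4, -6) = -10)
Function('b')(m) = Add(-2, Mul(6, m)) (Function('b')(m) = Add(Mul(6, m), Mul(-1, 2)) = Add(Mul(6, m), -2) = Add(-2, Mul(6, m)))
u = -50 (u = Mul(5, -10) = -50)
I = Mul(I, Pow(5, Rational(1, 2))) (I = Pow(Add(5, -10), Rational(1, 2)) = Pow(-5, Rational(1, 2)) = Mul(I, Pow(5, Rational(1, 2))) ≈ Mul(2.2361, I))
Mul(Mul(Function('b')(-3), u), I) = Mul(Mul(Add(-2, Mul(6, -3)), -50), Mul(I, Pow(5, Rational(1, 2)))) = Mul(Mul(Add(-2, -18), -50), Mul(I, Pow(5, Rational(1, 2)))) = Mul(Mul(-20, -50), Mul(I, Pow(5, Rational(1, 2)))) = Mul(1000, Mul(I, Pow(5, Rational(1, 2)))) = Mul(1000, I, Pow(5, Rational(1, 2)))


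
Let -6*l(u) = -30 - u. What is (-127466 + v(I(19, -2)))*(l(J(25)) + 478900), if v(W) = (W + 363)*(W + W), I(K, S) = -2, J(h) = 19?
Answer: -61736051765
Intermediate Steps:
l(u) = 5 + u/6 (l(u) = -(-30 - u)/6 = 5 + u/6)
v(W) = 2*W*(363 + W) (v(W) = (363 + W)*(2*W) = 2*W*(363 + W))
(-127466 + v(I(19, -2)))*(l(J(25)) + 478900) = (-127466 + 2*(-2)*(363 - 2))*((5 + (1/6)*19) + 478900) = (-127466 + 2*(-2)*361)*((5 + 19/6) + 478900) = (-127466 - 1444)*(49/6 + 478900) = -128910*2873449/6 = -61736051765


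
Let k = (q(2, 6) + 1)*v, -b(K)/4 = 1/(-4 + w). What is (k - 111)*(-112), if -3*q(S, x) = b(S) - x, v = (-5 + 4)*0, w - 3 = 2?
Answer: 12432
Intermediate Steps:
w = 5 (w = 3 + 2 = 5)
b(K) = -4 (b(K) = -4/(-4 + 5) = -4/1 = -4*1 = -4)
v = 0 (v = -1*0 = 0)
q(S, x) = 4/3 + x/3 (q(S, x) = -(-4 - x)/3 = 4/3 + x/3)
k = 0 (k = ((4/3 + (1/3)*6) + 1)*0 = ((4/3 + 2) + 1)*0 = (10/3 + 1)*0 = (13/3)*0 = 0)
(k - 111)*(-112) = (0 - 111)*(-112) = -111*(-112) = 12432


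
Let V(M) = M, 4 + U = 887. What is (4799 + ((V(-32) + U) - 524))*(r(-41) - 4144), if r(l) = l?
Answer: -21452310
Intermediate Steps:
U = 883 (U = -4 + 887 = 883)
(4799 + ((V(-32) + U) - 524))*(r(-41) - 4144) = (4799 + ((-32 + 883) - 524))*(-41 - 4144) = (4799 + (851 - 524))*(-4185) = (4799 + 327)*(-4185) = 5126*(-4185) = -21452310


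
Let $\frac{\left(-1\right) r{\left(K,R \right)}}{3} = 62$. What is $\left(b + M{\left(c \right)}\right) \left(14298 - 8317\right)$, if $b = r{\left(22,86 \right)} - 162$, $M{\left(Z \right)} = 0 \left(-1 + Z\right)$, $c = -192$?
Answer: $-2081388$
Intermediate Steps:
$r{\left(K,R \right)} = -186$ ($r{\left(K,R \right)} = \left(-3\right) 62 = -186$)
$M{\left(Z \right)} = 0$
$b = -348$ ($b = -186 - 162 = -348$)
$\left(b + M{\left(c \right)}\right) \left(14298 - 8317\right) = \left(-348 + 0\right) \left(14298 - 8317\right) = \left(-348\right) 5981 = -2081388$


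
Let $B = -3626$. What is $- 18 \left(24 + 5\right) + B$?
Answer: $-4148$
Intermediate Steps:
$- 18 \left(24 + 5\right) + B = - 18 \left(24 + 5\right) - 3626 = \left(-18\right) 29 - 3626 = -522 - 3626 = -4148$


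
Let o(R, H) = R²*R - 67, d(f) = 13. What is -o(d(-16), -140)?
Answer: -2130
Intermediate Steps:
o(R, H) = -67 + R³ (o(R, H) = R³ - 67 = -67 + R³)
-o(d(-16), -140) = -(-67 + 13³) = -(-67 + 2197) = -1*2130 = -2130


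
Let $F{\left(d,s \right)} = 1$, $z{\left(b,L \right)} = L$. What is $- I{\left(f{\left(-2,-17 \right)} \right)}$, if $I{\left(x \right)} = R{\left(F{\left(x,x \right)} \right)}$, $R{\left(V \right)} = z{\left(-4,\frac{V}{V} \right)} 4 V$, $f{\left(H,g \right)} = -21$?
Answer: $-4$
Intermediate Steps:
$R{\left(V \right)} = 4 V$ ($R{\left(V \right)} = \frac{V}{V} 4 V = 1 \cdot 4 V = 4 V$)
$I{\left(x \right)} = 4$ ($I{\left(x \right)} = 4 \cdot 1 = 4$)
$- I{\left(f{\left(-2,-17 \right)} \right)} = \left(-1\right) 4 = -4$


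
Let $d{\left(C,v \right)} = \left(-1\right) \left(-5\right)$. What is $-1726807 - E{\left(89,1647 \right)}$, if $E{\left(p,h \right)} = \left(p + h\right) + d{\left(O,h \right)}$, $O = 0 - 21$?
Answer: $-1728548$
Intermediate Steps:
$O = -21$ ($O = 0 - 21 = -21$)
$d{\left(C,v \right)} = 5$
$E{\left(p,h \right)} = 5 + h + p$ ($E{\left(p,h \right)} = \left(p + h\right) + 5 = \left(h + p\right) + 5 = 5 + h + p$)
$-1726807 - E{\left(89,1647 \right)} = -1726807 - \left(5 + 1647 + 89\right) = -1726807 - 1741 = -1728548$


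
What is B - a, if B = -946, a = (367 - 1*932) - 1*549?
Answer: 168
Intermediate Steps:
a = -1114 (a = (367 - 932) - 549 = -565 - 549 = -1114)
B - a = -946 - 1*(-1114) = -946 + 1114 = 168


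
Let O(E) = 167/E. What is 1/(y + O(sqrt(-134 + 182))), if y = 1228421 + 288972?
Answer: 72834864/110519112761663 - 668*sqrt(3)/110519112761663 ≈ 6.5901e-7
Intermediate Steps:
y = 1517393
1/(y + O(sqrt(-134 + 182))) = 1/(1517393 + 167/(sqrt(-134 + 182))) = 1/(1517393 + 167/(sqrt(48))) = 1/(1517393 + 167/((4*sqrt(3)))) = 1/(1517393 + 167*(sqrt(3)/12)) = 1/(1517393 + 167*sqrt(3)/12)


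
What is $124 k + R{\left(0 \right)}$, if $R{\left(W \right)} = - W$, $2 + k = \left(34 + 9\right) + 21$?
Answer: $7688$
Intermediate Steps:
$k = 62$ ($k = -2 + \left(\left(34 + 9\right) + 21\right) = -2 + \left(43 + 21\right) = -2 + 64 = 62$)
$124 k + R{\left(0 \right)} = 124 \cdot 62 - 0 = 7688 + 0 = 7688$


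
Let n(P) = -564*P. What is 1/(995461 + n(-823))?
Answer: 1/1459633 ≈ 6.8510e-7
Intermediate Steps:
1/(995461 + n(-823)) = 1/(995461 - 564*(-823)) = 1/(995461 + 464172) = 1/1459633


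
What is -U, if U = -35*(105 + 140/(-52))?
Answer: 46550/13 ≈ 3580.8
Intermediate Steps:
U = -46550/13 (U = -35*(105 + 140*(-1/52)) = -35*(105 - 35/13) = -35*1330/13 = -46550/13 ≈ -3580.8)
-U = -1*(-46550/13) = 46550/13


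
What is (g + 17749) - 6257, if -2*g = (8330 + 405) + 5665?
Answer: 4292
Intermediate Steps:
g = -7200 (g = -((8330 + 405) + 5665)/2 = -(8735 + 5665)/2 = -½*14400 = -7200)
(g + 17749) - 6257 = (-7200 + 17749) - 6257 = 10549 - 6257 = 4292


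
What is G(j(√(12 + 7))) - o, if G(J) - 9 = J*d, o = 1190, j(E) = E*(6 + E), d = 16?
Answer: -877 + 96*√19 ≈ -458.55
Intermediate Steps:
G(J) = 9 + 16*J (G(J) = 9 + J*16 = 9 + 16*J)
G(j(√(12 + 7))) - o = (9 + 16*(√(12 + 7)*(6 + √(12 + 7)))) - 1*1190 = (9 + 16*(√19*(6 + √19))) - 1190 = (9 + 16*√19*(6 + √19)) - 1190 = -1181 + 16*√19*(6 + √19)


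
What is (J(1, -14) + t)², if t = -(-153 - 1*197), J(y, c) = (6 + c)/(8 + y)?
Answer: 9872164/81 ≈ 1.2188e+5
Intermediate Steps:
J(y, c) = (6 + c)/(8 + y)
t = 350 (t = -(-153 - 197) = -1*(-350) = 350)
(J(1, -14) + t)² = ((6 - 14)/(8 + 1) + 350)² = (-8/9 + 350)² = (3142/9)² = 9872164/81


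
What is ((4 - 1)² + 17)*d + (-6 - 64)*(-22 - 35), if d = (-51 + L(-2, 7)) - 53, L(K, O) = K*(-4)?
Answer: 1494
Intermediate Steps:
L(K, O) = -4*K
d = -96 (d = (-51 - 4*(-2)) - 53 = (-51 + 8) - 53 = -43 - 53 = -96)
((4 - 1)² + 17)*d + (-6 - 64)*(-22 - 35) = ((4 - 1)² + 17)*(-96) + (-6 - 64)*(-22 - 35) = (3² + 17)*(-96) - 70*(-57) = (9 + 17)*(-96) + 3990 = 26*(-96) + 3990 = -2496 + 3990 = 1494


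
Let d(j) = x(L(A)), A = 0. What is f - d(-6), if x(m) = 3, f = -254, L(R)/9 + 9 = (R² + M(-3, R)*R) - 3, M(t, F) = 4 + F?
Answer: -257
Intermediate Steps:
L(R) = -108 + 9*R² + 9*R*(4 + R) (L(R) = -81 + 9*((R² + (4 + R)*R) - 3) = -81 + 9*((R² + R*(4 + R)) - 3) = -81 + 9*(-3 + R² + R*(4 + R)) = -81 + (-27 + 9*R² + 9*R*(4 + R)) = -108 + 9*R² + 9*R*(4 + R))
d(j) = 3
f - d(-6) = -254 - 1*3 = -254 - 3 = -257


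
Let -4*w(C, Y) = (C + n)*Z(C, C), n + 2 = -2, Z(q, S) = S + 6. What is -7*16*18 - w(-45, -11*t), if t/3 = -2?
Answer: -6153/4 ≈ -1538.3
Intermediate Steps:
Z(q, S) = 6 + S
n = -4 (n = -2 - 2 = -4)
t = -6 (t = 3*(-2) = -6)
w(C, Y) = -(-4 + C)*(6 + C)/4 (w(C, Y) = -(C - 4)*(6 + C)/4 = -(-4 + C)*(6 + C)/4)
-7*16*18 - w(-45, -11*t) = -7*16*18 - (-1)*(-4 - 45)*(6 - 45)/4 = -112*18 - (-1)*(-49)*(-39)/4 = -2016 - 1*(-1911/4) = -2016 + 1911/4 = -6153/4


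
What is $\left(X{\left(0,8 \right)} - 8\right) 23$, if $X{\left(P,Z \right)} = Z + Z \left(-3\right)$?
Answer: $-552$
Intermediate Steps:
$X{\left(P,Z \right)} = - 2 Z$ ($X{\left(P,Z \right)} = Z - 3 Z = - 2 Z$)
$\left(X{\left(0,8 \right)} - 8\right) 23 = \left(\left(-2\right) 8 - 8\right) 23 = \left(-16 - 8\right) 23 = \left(-24\right) 23 = -552$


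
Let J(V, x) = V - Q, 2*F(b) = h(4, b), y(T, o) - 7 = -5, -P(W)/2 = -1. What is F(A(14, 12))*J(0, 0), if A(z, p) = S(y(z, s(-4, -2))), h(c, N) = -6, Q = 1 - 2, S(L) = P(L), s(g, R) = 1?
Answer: -3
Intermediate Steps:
P(W) = 2 (P(W) = -2*(-1) = 2)
y(T, o) = 2 (y(T, o) = 7 - 5 = 2)
S(L) = 2
Q = -1
A(z, p) = 2
F(b) = -3 (F(b) = (½)*(-6) = -3)
J(V, x) = 1 + V (J(V, x) = V - 1*(-1) = V + 1 = 1 + V)
F(A(14, 12))*J(0, 0) = -3*(1 + 0) = -3*1 = -3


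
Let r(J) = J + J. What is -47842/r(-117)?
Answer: 23921/117 ≈ 204.45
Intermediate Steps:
r(J) = 2*J
-47842/r(-117) = -47842/(2*(-117)) = -47842/(-234) = -47842*(-1/234) = 23921/117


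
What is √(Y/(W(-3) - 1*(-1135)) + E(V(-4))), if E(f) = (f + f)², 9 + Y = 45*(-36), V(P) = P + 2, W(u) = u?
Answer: √4664689/566 ≈ 3.8159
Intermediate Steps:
V(P) = 2 + P
Y = -1629 (Y = -9 + 45*(-36) = -9 - 1620 = -1629)
E(f) = 4*f² (E(f) = (2*f)² = 4*f²)
√(Y/(W(-3) - 1*(-1135)) + E(V(-4))) = √(-1629/(-3 - 1*(-1135)) + 4*(2 - 4)²) = √(-1629/(-3 + 1135) + 4*(-2)²) = √(-1629/1132 + 4*4) = √(-1629*1/1132 + 16) = √(-1629/1132 + 16) = √(16483/1132) = √4664689/566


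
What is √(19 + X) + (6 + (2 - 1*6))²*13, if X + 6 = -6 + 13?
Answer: 52 + 2*√5 ≈ 56.472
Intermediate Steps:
X = 1 (X = -6 + (-6 + 13) = -6 + 7 = 1)
√(19 + X) + (6 + (2 - 1*6))²*13 = √(19 + 1) + (6 + (2 - 1*6))²*13 = √20 + (6 + (2 - 6))²*13 = 2*√5 + (6 - 4)²*13 = 2*√5 + 2²*13 = 2*√5 + 4*13 = 2*√5 + 52 = 52 + 2*√5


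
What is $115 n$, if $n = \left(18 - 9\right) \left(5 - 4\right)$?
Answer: $1035$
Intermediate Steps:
$n = 9$ ($n = 9 \cdot 1 = 9$)
$115 n = 115 \cdot 9 = 1035$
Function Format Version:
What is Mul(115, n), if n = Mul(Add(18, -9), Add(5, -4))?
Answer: 1035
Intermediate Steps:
n = 9 (n = Mul(9, 1) = 9)
Mul(115, n) = Mul(115, 9) = 1035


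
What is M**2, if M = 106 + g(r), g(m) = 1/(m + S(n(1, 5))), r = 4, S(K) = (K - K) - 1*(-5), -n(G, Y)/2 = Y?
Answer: 912025/81 ≈ 11260.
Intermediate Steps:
n(G, Y) = -2*Y
S(K) = 5 (S(K) = 0 + 5 = 5)
g(m) = 1/(5 + m) (g(m) = 1/(m + 5) = 1/(5 + m))
M = 955/9 (M = 106 + 1/(5 + 4) = 106 + 1/9 = 955/9 ≈ 106.11)
M**2 = (955/9)**2 = 912025/81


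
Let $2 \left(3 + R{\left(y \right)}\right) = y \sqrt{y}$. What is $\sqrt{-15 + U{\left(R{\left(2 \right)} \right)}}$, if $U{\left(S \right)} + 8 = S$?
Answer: $\sqrt{-26 + \sqrt{2}} \approx 4.9584 i$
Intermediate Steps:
$R{\left(y \right)} = -3 + \frac{y^{\frac{3}{2}}}{2}$ ($R{\left(y \right)} = -3 + \frac{y \sqrt{y}}{2} = -3 + \frac{y^{\frac{3}{2}}}{2}$)
$U{\left(S \right)} = -8 + S$
$\sqrt{-15 + U{\left(R{\left(2 \right)} \right)}} = \sqrt{-15 - \left(11 - \sqrt{2}\right)} = \sqrt{-26 + \sqrt{2}}$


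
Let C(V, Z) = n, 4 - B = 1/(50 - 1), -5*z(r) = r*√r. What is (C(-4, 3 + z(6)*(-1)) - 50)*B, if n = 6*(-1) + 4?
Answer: -10140/49 ≈ -206.94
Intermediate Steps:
z(r) = -r^(3/2)/5 (z(r) = -r*√r/5 = -r^(3/2)/5)
B = 195/49 (B = 4 - 1/(50 - 1) = 4 - 1/49 = 195/49 ≈ 3.9796)
n = -2 (n = -6 + 4 = -2)
C(V, Z) = -2
(C(-4, 3 + z(6)*(-1)) - 50)*B = (-2 - 50)*(195/49) = -52*195/49 = -10140/49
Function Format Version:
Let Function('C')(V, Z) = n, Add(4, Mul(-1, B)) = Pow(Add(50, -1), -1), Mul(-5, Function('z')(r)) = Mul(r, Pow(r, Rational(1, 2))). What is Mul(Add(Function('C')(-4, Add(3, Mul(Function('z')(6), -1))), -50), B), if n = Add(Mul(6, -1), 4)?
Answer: Rational(-10140, 49) ≈ -206.94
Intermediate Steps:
Function('z')(r) = Mul(Rational(-1, 5), Pow(r, Rational(3, 2))) (Function('z')(r) = Mul(Rational(-1, 5), Mul(r, Pow(r, Rational(1, 2)))) = Mul(Rational(-1, 5), Pow(r, Rational(3, 2))))
B = Rational(195, 49) (B = Add(4, Mul(-1, Pow(Add(50, -1), -1))) = Add(4, Mul(-1, Pow(49, -1))) = Add(4, Mul(-1, Rational(1, 49))) = Add(4, Rational(-1, 49)) = Rational(195, 49) ≈ 3.9796)
n = -2 (n = Add(-6, 4) = -2)
Function('C')(V, Z) = -2
Mul(Add(Function('C')(-4, Add(3, Mul(Function('z')(6), -1))), -50), B) = Mul(Add(-2, -50), Rational(195, 49)) = Mul(-52, Rational(195, 49)) = Rational(-10140, 49)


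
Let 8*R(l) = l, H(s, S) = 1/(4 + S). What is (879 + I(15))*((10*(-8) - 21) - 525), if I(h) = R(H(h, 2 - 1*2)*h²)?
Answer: -8874489/16 ≈ -5.5466e+5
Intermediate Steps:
R(l) = l/8
I(h) = h²/32 (I(h) = (h²/(4 + (2 - 1*2)))/8 = (h²/(4 + (2 - 2)))/8 = (h²/(4 + 0))/8 = (h²/4)/8 = h²/32)
(879 + I(15))*((10*(-8) - 21) - 525) = (879 + (1/32)*15²)*((10*(-8) - 21) - 525) = (879 + (1/32)*225)*((-80 - 21) - 525) = (879 + 225/32)*(-101 - 525) = (28353/32)*(-626) = -8874489/16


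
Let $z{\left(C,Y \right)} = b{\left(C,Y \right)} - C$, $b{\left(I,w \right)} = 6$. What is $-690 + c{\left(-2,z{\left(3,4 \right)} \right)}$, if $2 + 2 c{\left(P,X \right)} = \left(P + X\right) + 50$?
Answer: $- \frac{1331}{2} \approx -665.5$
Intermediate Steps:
$z{\left(C,Y \right)} = 6 - C$
$c{\left(P,X \right)} = 24 + \frac{P}{2} + \frac{X}{2}$ ($c{\left(P,X \right)} = -1 + \frac{\left(P + X\right) + 50}{2} = -1 + \frac{50 + P + X}{2} = -1 + \left(25 + \frac{P}{2} + \frac{X}{2}\right) = 24 + \frac{P}{2} + \frac{X}{2}$)
$-690 + c{\left(-2,z{\left(3,4 \right)} \right)} = -690 + \left(24 + \frac{1}{2} \left(-2\right) + \frac{6 - 3}{2}\right) = -690 + \left(24 - 1 + \frac{6 - 3}{2}\right) = -690 + \left(24 - 1 + \frac{1}{2} \cdot 3\right) = -690 + \left(24 - 1 + \frac{3}{2}\right) = -690 + \frac{49}{2} = - \frac{1331}{2}$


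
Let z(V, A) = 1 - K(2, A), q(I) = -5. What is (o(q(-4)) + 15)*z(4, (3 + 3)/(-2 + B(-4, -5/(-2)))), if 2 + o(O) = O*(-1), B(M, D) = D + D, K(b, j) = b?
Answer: -18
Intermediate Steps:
B(M, D) = 2*D
o(O) = -2 - O (o(O) = -2 + O*(-1) = -2 - O)
z(V, A) = -1 (z(V, A) = 1 - 1*2 = 1 - 2 = -1)
(o(q(-4)) + 15)*z(4, (3 + 3)/(-2 + B(-4, -5/(-2)))) = ((-2 - 1*(-5)) + 15)*(-1) = ((-2 + 5) + 15)*(-1) = (3 + 15)*(-1) = 18*(-1) = -18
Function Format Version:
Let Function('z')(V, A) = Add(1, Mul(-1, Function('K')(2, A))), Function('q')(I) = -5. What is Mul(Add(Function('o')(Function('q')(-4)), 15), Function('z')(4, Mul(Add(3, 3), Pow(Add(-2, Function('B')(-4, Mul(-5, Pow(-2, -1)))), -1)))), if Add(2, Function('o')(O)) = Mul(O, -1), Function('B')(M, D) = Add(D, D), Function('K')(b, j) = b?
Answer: -18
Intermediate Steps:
Function('B')(M, D) = Mul(2, D)
Function('o')(O) = Add(-2, Mul(-1, O)) (Function('o')(O) = Add(-2, Mul(O, -1)) = Add(-2, Mul(-1, O)))
Function('z')(V, A) = -1 (Function('z')(V, A) = Add(1, Mul(-1, 2)) = Add(1, -2) = -1)
Mul(Add(Function('o')(Function('q')(-4)), 15), Function('z')(4, Mul(Add(3, 3), Pow(Add(-2, Function('B')(-4, Mul(-5, Pow(-2, -1)))), -1)))) = Mul(Add(Add(-2, Mul(-1, -5)), 15), -1) = Mul(Add(Add(-2, 5), 15), -1) = Mul(Add(3, 15), -1) = Mul(18, -1) = -18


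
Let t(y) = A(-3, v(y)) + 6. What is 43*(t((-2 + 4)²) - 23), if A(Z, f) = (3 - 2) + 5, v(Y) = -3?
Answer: -473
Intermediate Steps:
A(Z, f) = 6 (A(Z, f) = 1 + 5 = 6)
t(y) = 12 (t(y) = 6 + 6 = 12)
43*(t((-2 + 4)²) - 23) = 43*(12 - 23) = 43*(-11) = -473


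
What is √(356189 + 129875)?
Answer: 4*√30379 ≈ 697.18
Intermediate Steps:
√(356189 + 129875) = √486064 = 4*√30379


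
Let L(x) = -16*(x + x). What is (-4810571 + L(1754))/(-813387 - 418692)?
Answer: 1622233/410693 ≈ 3.9500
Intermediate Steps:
L(x) = -32*x
(-4810571 + L(1754))/(-813387 - 418692) = (-4810571 - 32*1754)/(-813387 - 418692) = (-4810571 - 56128)/(-1232079) = -4866699*(-1/1232079) = 1622233/410693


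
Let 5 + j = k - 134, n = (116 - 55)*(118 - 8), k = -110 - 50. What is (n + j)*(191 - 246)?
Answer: -352605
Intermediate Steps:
k = -160
n = 6710 (n = 61*110 = 6710)
j = -299 (j = -5 + (-160 - 134) = -5 - 294 = -299)
(n + j)*(191 - 246) = (6710 - 299)*(191 - 246) = 6411*(-55) = -352605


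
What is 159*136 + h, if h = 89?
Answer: 21713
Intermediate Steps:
159*136 + h = 159*136 + 89 = 21624 + 89 = 21713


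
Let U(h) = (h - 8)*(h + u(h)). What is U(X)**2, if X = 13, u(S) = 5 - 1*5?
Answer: 4225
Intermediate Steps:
u(S) = 0 (u(S) = 5 - 5 = 0)
U(h) = h*(-8 + h) (U(h) = (h - 8)*(h + 0) = (-8 + h)*h = h*(-8 + h))
U(X)**2 = (13*(-8 + 13))**2 = (13*5)**2 = 65**2 = 4225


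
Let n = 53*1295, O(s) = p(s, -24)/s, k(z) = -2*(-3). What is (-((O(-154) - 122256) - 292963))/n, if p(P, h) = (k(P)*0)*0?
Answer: 59317/9805 ≈ 6.0497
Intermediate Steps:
k(z) = 6
p(P, h) = 0 (p(P, h) = (6*0)*0 = 0*0 = 0)
O(s) = 0 (O(s) = 0/s = 0)
n = 68635
(-((O(-154) - 122256) - 292963))/n = -((0 - 122256) - 292963)/68635 = -(-122256 - 292963)*(1/68635) = -1*(-415219)*(1/68635) = 415219*(1/68635) = 59317/9805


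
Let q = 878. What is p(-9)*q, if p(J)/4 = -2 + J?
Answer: -38632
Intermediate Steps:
p(J) = -8 + 4*J (p(J) = 4*(-2 + J) = -8 + 4*J)
p(-9)*q = (-8 + 4*(-9))*878 = (-8 - 36)*878 = -44*878 = -38632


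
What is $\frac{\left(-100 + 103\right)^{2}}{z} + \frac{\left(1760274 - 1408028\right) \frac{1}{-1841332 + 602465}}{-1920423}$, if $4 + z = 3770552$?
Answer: $\frac{22740498577477}{8970694299870616068} \approx 2.535 \cdot 10^{-6}$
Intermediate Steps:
$z = 3770548$ ($z = -4 + 3770552 = 3770548$)
$\frac{\left(-100 + 103\right)^{2}}{z} + \frac{\left(1760274 - 1408028\right) \frac{1}{-1841332 + 602465}}{-1920423} = \frac{\left(-100 + 103\right)^{2}}{3770548} + \frac{\left(1760274 - 1408028\right) \frac{1}{-1841332 + 602465}}{-1920423} = 3^{2} \cdot \frac{1}{3770548} + \frac{352246}{-1238867} \left(- \frac{1}{1920423}\right) = 9 \cdot \frac{1}{3770548} + 352246 \left(- \frac{1}{1238867}\right) \left(- \frac{1}{1920423}\right) = \frac{9}{3770548} - - \frac{352246}{2379148680741} = \frac{9}{3770548} + \frac{352246}{2379148680741} = \frac{22740498577477}{8970694299870616068}$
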